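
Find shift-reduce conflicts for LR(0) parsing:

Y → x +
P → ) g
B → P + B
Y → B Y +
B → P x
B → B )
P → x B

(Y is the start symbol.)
Yes — I7: [P → x B .] vs [B → B . )]; I12: [B → P + B .] vs [B → B . )]; I13: [B → B ) .] vs [P → ) . g]

A shift-reduce conflict occurs when an LR(0) state has both:
  - a complete (reduce) item [A → α .] (dot at the end), and
  - a shift item [B → β . c γ] (dot before a terminal).

Augment with Y' → Y and build the canonical LR(0) collection (I0 = CLOSURE({[Y' → . Y]}), then GOTO on every symbol after a dot until no new states appear). It has 17 states:
  I0: { [B → . B )], [B → . P + B], [B → . P x], [P → . ) g], [P → . x B], [Y → . B Y +], [Y → . x +], [Y' → . Y] }  — shift
  I1: { [P → ) . g] }  — shift
  I2: { [B → . B )], [B → . P + B], [B → . P x], [B → B . )], [P → . ) g], [P → . x B], [Y → . B Y +], [Y → . x +], [Y → B . Y +] }  — shift
  I3: { [B → P . + B], [B → P . x] }  — shift
  I4: { [Y' → Y .] }  — accept
  I5: { [B → . B )], [B → . P + B], [B → . P x], [P → . ) g], [P → . x B], [P → x . B], [Y → x . +] }  — shift
  I6: { [Y → x + .] }  — reduce
  I7: { [B → B . )], [P → x B .] }  — shift, reduce
  I8: { [B → . B )], [B → . P + B], [B → . P x], [P → . ) g], [P → . x B], [P → x . B] }  — shift
  I9: { [B → B ) .] }  — reduce
  I10: { [B → . B )], [B → . P + B], [B → . P x], [B → P + . B], [P → . ) g], [P → . x B] }  — shift
  I11: { [B → P x .] }  — reduce
  I12: { [B → B . )], [B → P + B .] }  — shift, reduce
  I13: { [B → B ) .], [P → ) . g] }  — shift, reduce
  I14: { [Y → B Y . +] }  — shift
  I15: { [Y → B Y + .] }  — reduce
  I16: { [P → ) g .] }  — reduce

I7 contains reduce item [P → x B .] and shift item [B → B . )] — shift-reduce conflict.
I12 contains reduce item [B → P + B .] and shift item [B → B . )] — shift-reduce conflict.
I13 contains reduce item [B → B ) .] and shift item [P → ) . g] — shift-reduce conflict.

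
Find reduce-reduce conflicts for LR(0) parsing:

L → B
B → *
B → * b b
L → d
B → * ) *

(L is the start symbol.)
A reduce-reduce conflict occurs when an LR(0) state has two complete items [A → α .] and [B → β .] — both call for a reduction, and with no lookahead the parser cannot choose between them.

Augment with L' → L and build the canonical LR(0) collection (I0 = CLOSURE({[L' → . L]}), then GOTO on every symbol after a dot until no new states appear). It has 9 states:
  I0: { [B → . * ) *], [B → . * b b], [B → . *], [L → . B], [L → . d], [L' → . L] }  — shift
  I1: { [B → * . ) *], [B → * . b b], [B → * .] }  — shift, reduce
  I2: { [L → B .] }  — reduce
  I3: { [L' → L .] }  — accept
  I4: { [L → d .] }  — reduce
  I5: { [B → * ) . *] }  — shift
  I6: { [B → * b . b] }  — shift
  I7: { [B → * b b .] }  — reduce
  I8: { [B → * ) * .] }  — reduce

No state contains more than one complete item.

Answer: No reduce-reduce conflicts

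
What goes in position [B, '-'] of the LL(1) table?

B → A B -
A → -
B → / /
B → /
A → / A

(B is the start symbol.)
B → A B -

To find M[B, '-'], we find productions for B where '-' is in the predict set (PREDICT(N → α) = (FIRST(α) \ {ε}) ∪ (FOLLOW(N) if α ⇒* ε)).

Relevant sets:
  FIRST(A) = { '-', '/' }

B → A B -: PREDICT = { '-', '/' }
  '-' is in predict set, so this production goes in M[B, '-']
B → / /: PREDICT = { '/' }
B → /: PREDICT = { '/' }

M[B, '-'] = B → A B -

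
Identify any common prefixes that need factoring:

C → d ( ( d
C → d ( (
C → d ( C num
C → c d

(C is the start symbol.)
Yes, C has productions with common prefix 'd ('

Left-factoring is needed when two productions for the same non-terminal
share a common prefix on the right-hand side.

Productions for C:
  C → d ( ( d
  C → d ( (
  C → d ( C num
  C → c d

Found common prefix 'd (' in productions for C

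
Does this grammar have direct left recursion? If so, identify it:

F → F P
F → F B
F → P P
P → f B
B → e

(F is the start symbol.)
Yes, F is left-recursive

Direct left recursion occurs when N → N α for some non-terminal N (the right-hand side begins with the left-hand side itself).

F → F P: LEFT RECURSIVE (starts with F)
F → F B: LEFT RECURSIVE (starts with F)
F → P P: starts with P
P → f B: starts with f
B → e: starts with e

The grammar has direct left recursion on: F.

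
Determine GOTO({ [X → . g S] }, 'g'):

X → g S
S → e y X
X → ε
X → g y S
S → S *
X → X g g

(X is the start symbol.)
GOTO(I, 'g') = CLOSURE({ [A → αX.β] : [A → α.Xβ] ∈ I, X = 'g' })

Items with dot before 'g', with the dot advanced:
  [X → . g S] → [X → g . S]
Closure of the advanced items:
  [X → g . S] has the dot before S: add [S → . e y X], [S → . S *]

GOTO = { [S → . S *], [S → . e y X], [X → g . S] }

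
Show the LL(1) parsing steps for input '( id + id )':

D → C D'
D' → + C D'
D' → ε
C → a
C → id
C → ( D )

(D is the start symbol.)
LL(1) parsing maintains a stack (initially the start symbol over $) and the input. At each step: if the stack top is a terminal, match it against the current input token; if it is a non-terminal N, replace it with the RHS of M[N, lookahead] (the unique production whose predict set contains the lookahead).

Stack is shown with the top on the left.

Stack          Input          Action
------------------------------------
D $            ( id + id ) $  output D → C D'
C D' $         ( id + id ) $  output C → ( D )
( D ) D' $     ( id + id ) $  match '('
D ) D' $       id + id ) $    output D → C D'
C D' ) D' $    id + id ) $    output C → id
id D' ) D' $   id + id ) $    match 'id'
D' ) D' $      + id ) $       output D' → + C D'
+ C D' ) D' $  + id ) $       match '+'
C D' ) D' $    id ) $         output C → id
id D' ) D' $   id ) $         match 'id'
D' ) D' $      ) $            output D' → ε
) D' $         ) $            match ')'
D' $           $              output D' → ε
$              $              accept

The string is accepted.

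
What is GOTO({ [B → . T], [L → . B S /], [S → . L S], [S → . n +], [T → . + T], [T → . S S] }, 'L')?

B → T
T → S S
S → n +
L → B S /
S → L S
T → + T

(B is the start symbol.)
{ [B → . T], [L → . B S /], [S → . L S], [S → . n +], [S → L . S], [T → . + T], [T → . S S] }

GOTO(I, 'L') = CLOSURE({ [A → αX.β] : [A → α.Xβ] ∈ I, X = 'L' })

Items with dot before 'L', with the dot advanced:
  [S → . L S] → [S → L . S]
Closure of the advanced items:
  [S → L . S] has the dot before S: add [S → . n +], [S → . L S]
  [S → . L S] has the dot before L: add [L → . B S /]
  [L → . B S /] has the dot before B: add [B → . T]
  [B → . T] has the dot before T: add [T → . S S], [T → . + T]

GOTO = { [B → . T], [L → . B S /], [S → . L S], [S → . n +], [S → L . S], [T → . + T], [T → . S S] }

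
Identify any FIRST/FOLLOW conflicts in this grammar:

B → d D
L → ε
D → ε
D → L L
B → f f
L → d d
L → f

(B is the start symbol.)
Yes. L → d d with FOLLOW(L) on { 'd' }; L → f with FOLLOW(L) on { 'f' }

A FIRST/FOLLOW conflict occurs when a non-terminal N has a nullable alternative N → β (β ⇒* ε) and another alternative N → α with FIRST(α) ∩ FOLLOW(N) ≠ ∅: on such a lookahead the parser cannot decide between expanding α and letting N vanish via β.

Nullable non-terminals: D, L.
FIRST sets used below: FIRST(L) = { 'd', 'f', ε }

D: nullable alternative(s) D → ε, D → L L; FOLLOW(D) = { $ }
  D → ε: FIRST \ {ε} = { } — disjoint from FOLLOW(D)
  D → L L: FIRST \ {ε} = { 'd', 'f' } — disjoint from FOLLOW(D)

L: nullable alternative(s) L → ε; FOLLOW(L) = { $, 'd', 'f' }
  L → ε: FIRST \ {ε} = { } — this is the only nullable alternative, skip
  L → d d: FIRST \ {ε} = { 'd' } — overlaps FOLLOW(L) on { 'd' }: CONFLICT
  L → f: FIRST \ {ε} = { 'f' } — overlaps FOLLOW(L) on { 'f' }: CONFLICT

B has no nullable alternative, so no FIRST/FOLLOW check is needed there.

So the grammar has 2 FIRST/FOLLOW conflicts (marked CONFLICT above).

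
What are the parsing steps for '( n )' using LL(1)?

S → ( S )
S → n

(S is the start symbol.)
Stack is shown with the top on the left.

Stack    Input    Action
------------------------
S $      ( n ) $  output S → ( S )
( S ) $  ( n ) $  match '('
S ) $    n ) $    output S → n
n ) $    n ) $    match 'n'
) $      ) $      match ')'
$        $        accept

The string is accepted.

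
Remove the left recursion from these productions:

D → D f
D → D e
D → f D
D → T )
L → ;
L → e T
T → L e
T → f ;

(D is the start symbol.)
D is directly left-recursive. The standard transformation for
  A → A α₁ | ... | A α_m | β₁ | ... | β_n
is
  A  → β₁ A' | ... | β_n A'
  A' → α₁ A' | ... | α_m A' | ε

D → f D becomes D → f D D'
D → T ) becomes D → T ) D'
D → D f becomes D' → f D'
D → D e becomes D' → e D'
Add D' → ε

Productions for other non-terminals are unchanged:
  L → ;
  L → e T
  T → L e
  T → f ;

Resulting grammar:
D → f D D'
D → T ) D'
D' → f D'
D' → e D'
D' → ε
L → ;
L → e T
T → L e
T → f ;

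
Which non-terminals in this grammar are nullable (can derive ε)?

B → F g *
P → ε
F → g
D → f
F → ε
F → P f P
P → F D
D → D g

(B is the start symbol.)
{ 'F', 'P' }

A non-terminal is nullable if it can derive ε (the empty string): either it has an ε-production, or it has a production whose right-hand side consists entirely of nullable non-terminals.

ε-productions: P → ε, F → ε
So P, F are immediately nullable.
No further non-terminal can be added: every production for the remaining non-terminals contains a terminal or a non-nullable non-terminal.
Nullable = { 'F', 'P' }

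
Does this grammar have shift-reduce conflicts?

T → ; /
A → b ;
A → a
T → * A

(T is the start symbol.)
Augment with T' → T and build the canonical LR(0) collection (I0 = CLOSURE({[T' → . T]}), then GOTO on every symbol after a dot until no new states appear). It has 9 states:
  I0: { [T → . * A], [T → . ; /], [T' → . T] }  — shift
  I1: { [A → . a], [A → . b ;], [T → * . A] }  — shift
  I2: { [T → ; . /] }  — shift
  I3: { [T' → T .] }  — accept
  I4: { [T → ; / .] }  — reduce
  I5: { [T → * A .] }  — reduce
  I6: { [A → a .] }  — reduce
  I7: { [A → b . ;] }  — shift
  I8: { [A → b ; .] }  — reduce

No state contains both a complete item and a shift item.

Answer: No shift-reduce conflicts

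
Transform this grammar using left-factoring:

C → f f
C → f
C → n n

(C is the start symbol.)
Left-factoring transforms A → αβ₁ | αβ₂ into A → αA' and A' → β₁ | β₂
(α is the longest common prefix among the alternatives). Repeat until
no nonterminal has two alternatives with a common prefix.

Round 1: C has alternatives sharing prefix 'f'. Introduce C': C → f C'
  Add: C' → f
  Add: C' → ε

No remaining common prefixes — done.

Resulting grammar:
C → f C'
C' → f
C' → ε
C → n n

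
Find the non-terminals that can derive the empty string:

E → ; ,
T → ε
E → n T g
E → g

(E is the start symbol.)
A non-terminal is nullable if it can derive ε (the empty string): either it has an ε-production, or it has a production whose right-hand side consists entirely of nullable non-terminals.

ε-productions: T → ε
So T is immediately nullable.
No further non-terminal can be added: every production for the remaining non-terminals contains a terminal or a non-nullable non-terminal.
Nullable = { 'T' }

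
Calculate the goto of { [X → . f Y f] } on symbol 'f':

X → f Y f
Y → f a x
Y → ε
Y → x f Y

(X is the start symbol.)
GOTO(I, 'f') = CLOSURE({ [A → αX.β] : [A → α.Xβ] ∈ I, X = 'f' })

Items with dot before 'f', with the dot advanced:
  [X → . f Y f] → [X → f . Y f]
Closure of the advanced items:
  [X → f . Y f] has the dot before Y: add [Y → . f a x], [Y → .], [Y → . x f Y]

GOTO = { [X → f . Y f], [Y → . f a x], [Y → . x f Y], [Y → .] }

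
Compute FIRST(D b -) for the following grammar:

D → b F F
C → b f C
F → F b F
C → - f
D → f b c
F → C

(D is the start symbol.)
FIRST sets of the non-terminals involved (from the grammar, by fixed-point iteration):
  FIRST(D) = { 'b', 'f' }

To compute FIRST(D b -), process the symbols left to right:
Symbol D is a non-terminal. Add FIRST(D) \ {ε} = { 'b', 'f' }
D is not nullable (ε ∉ FIRST(D)), so stop here.
FIRST(D b -) = { 'b', 'f' }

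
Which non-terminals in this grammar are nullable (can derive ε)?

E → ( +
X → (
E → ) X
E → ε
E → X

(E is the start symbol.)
{ 'E' }

A non-terminal is nullable if it can derive ε (the empty string): either it has an ε-production, or it has a production whose right-hand side consists entirely of nullable non-terminals.

ε-productions: E → ε
So E is immediately nullable.
No further non-terminal can be added: every production for the remaining non-terminals contains a terminal or a non-nullable non-terminal.
Nullable = { 'E' }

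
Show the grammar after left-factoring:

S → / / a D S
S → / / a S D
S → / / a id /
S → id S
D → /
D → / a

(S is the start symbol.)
S → / / a S'
S' → D S
S' → S D
S' → id /
S → id S
D → / D'
D' → ε
D' → a

Left-factoring transforms A → αβ₁ | αβ₂ into A → αA' and A' → β₁ | β₂
(α is the longest common prefix among the alternatives). Repeat until
no nonterminal has two alternatives with a common prefix.

Round 1: S has alternatives sharing prefix '/ / a'. Introduce S': S → / / a S'
  Add: S' → D S
  Add: S' → S D
  Add: S' → id /

Round 2: D has alternatives sharing prefix '/'. Introduce D': D → / D'
  Add: D' → ε
  Add: D' → a

No remaining common prefixes — done.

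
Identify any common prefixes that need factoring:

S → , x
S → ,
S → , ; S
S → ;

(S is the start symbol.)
Left-factoring is needed when two productions for the same non-terminal
share a common prefix on the right-hand side.

Productions for S:
  S → , x
  S → ,
  S → , ; S
  S → ;

Found common prefix ',' in productions for S

Answer: Yes, S has productions with common prefix ','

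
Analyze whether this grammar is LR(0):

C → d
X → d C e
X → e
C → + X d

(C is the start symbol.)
Augment with C' → C and build the canonical LR(0) collection (I0 = CLOSURE({[C' → . C]}), then GOTO on every symbol after a dot until no new states appear). It has 10 states:
  I0: { [C → . + X d], [C → . d], [C' → . C] }  — shift
  I1: { [C → + . X d], [X → . d C e], [X → . e] }  — shift
  I2: { [C' → C .] }  — accept
  I3: { [C → d .] }  — reduce
  I4: { [C → + X . d] }  — shift
  I5: { [C → . + X d], [C → . d], [X → d . C e] }  — shift
  I6: { [X → e .] }  — reduce
  I7: { [X → d C . e] }  — shift
  I8: { [X → d C e .] }  — reduce
  I9: { [C → + X d .] }  — reduce

Every state is either a pure shift/goto state or contains exactly one complete item and nothing to shift — no conflicts. The grammar is LR(0).

Answer: Yes, the grammar is LR(0)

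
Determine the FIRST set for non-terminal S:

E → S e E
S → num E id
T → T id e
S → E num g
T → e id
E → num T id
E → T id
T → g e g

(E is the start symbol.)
FIRST sets of the other non-terminals involved (by the same procedure, iterated to a fixed point):
  FIRST(E) = { 'e', 'g', 'num' }

From S → num E id:
  - num is a terminal: add 'num' and stop
From S → E num g:
  - E is a non-terminal: add FIRST(E) \ {ε} = { 'e', 'g', 'num' }
    E is not nullable, so stop

Collecting: FIRST(S) = { 'e', 'g', 'num' }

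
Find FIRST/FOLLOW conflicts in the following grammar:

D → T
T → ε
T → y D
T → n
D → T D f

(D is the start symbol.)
A FIRST/FOLLOW conflict occurs when a non-terminal N has a nullable alternative N → β (β ⇒* ε) and another alternative N → α with FIRST(α) ∩ FOLLOW(N) ≠ ∅: on such a lookahead the parser cannot decide between expanding α and letting N vanish via β.

Nullable non-terminals: D, T.
FIRST sets used below: FIRST(T) = { 'n', 'y', ε }, FIRST(D) = { 'f', 'n', 'y', ε }

D: nullable alternative(s) D → T; FOLLOW(D) = { $, 'f', 'n', 'y' }
  D → T: FIRST \ {ε} = { 'n', 'y' } — this is the only nullable alternative, skip
  D → T D f: FIRST \ {ε} = { 'f', 'n', 'y' } — overlaps FOLLOW(D) on { 'f', 'n', 'y' }: CONFLICT

T: nullable alternative(s) T → ε; FOLLOW(T) = { $, 'f', 'n', 'y' }
  T → ε: FIRST \ {ε} = { } — this is the only nullable alternative, skip
  T → y D: FIRST \ {ε} = { 'y' } — overlaps FOLLOW(T) on { 'y' }: CONFLICT
  T → n: FIRST \ {ε} = { 'n' } — overlaps FOLLOW(T) on { 'n' }: CONFLICT

So the grammar has 3 FIRST/FOLLOW conflicts (marked CONFLICT above).

Answer: Yes. D → T D f with FOLLOW(D) on { 'f', 'n', 'y' }; T → y D with FOLLOW(T) on { 'y' }; T → n with FOLLOW(T) on { 'n' }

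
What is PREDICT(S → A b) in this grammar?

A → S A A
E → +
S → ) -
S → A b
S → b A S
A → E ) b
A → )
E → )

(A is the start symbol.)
PREDICT(S → A b) = (FIRST(RHS) \ {ε}) ∪ (FOLLOW(S) if ε ∈ FIRST(RHS), i.e. RHS ⇒* ε)
FIRST(A) = { ')', '+', 'b' }
FIRST(A b) = { ')', '+', 'b' }
ε ∉ FIRST(A b), so FOLLOW(S) is not added.
PREDICT(S → A b) = { ')', '+', 'b' }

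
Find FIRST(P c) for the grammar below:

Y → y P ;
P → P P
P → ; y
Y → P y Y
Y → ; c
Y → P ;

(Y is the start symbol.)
{ ';' }

FIRST sets of the non-terminals involved (from the grammar, by fixed-point iteration):
  FIRST(P) = { ';' }

To compute FIRST(P c), process the symbols left to right:
Symbol P is a non-terminal. Add FIRST(P) \ {ε} = { ';' }
P is not nullable (ε ∉ FIRST(P)), so stop here.
FIRST(P c) = { ';' }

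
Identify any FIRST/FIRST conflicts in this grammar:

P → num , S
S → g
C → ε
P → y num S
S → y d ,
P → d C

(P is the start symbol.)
No FIRST/FIRST conflicts.

Productions for P:
  P → num , S: FIRST = { 'num' }
  P → y num S: FIRST = { 'y' }
  P → d C: FIRST = { 'd' }
Productions for S:
  S → g: FIRST = { 'g' }
  S → y d ,: FIRST = { 'y' }
C has only one production, so no FIRST/FIRST conflict is possible there.

All alternatives of each non-terminal have pairwise disjoint FIRST sets.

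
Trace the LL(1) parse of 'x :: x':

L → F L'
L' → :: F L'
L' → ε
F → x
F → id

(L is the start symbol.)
LL(1) parsing maintains a stack (initially the start symbol over $) and the input. At each step: if the stack top is a terminal, match it against the current input token; if it is a non-terminal N, replace it with the RHS of M[N, lookahead] (the unique production whose predict set contains the lookahead).

Stack is shown with the top on the left.

Stack      Input     Action
---------------------------
L $        x :: x $  output L → F L'
F L' $     x :: x $  output F → x
x L' $     x :: x $  match 'x'
L' $       :: x $    output L' → :: F L'
:: F L' $  :: x $    match '::'
F L' $     x $       output F → x
x L' $     x $       match 'x'
L' $       $         output L' → ε
$          $         accept

The string is accepted.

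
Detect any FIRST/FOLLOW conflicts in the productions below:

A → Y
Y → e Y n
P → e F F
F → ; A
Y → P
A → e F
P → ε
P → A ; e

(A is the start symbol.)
A FIRST/FOLLOW conflict occurs when a non-terminal N has a nullable alternative N → β (β ⇒* ε) and another alternative N → α with FIRST(α) ∩ FOLLOW(N) ≠ ∅: on such a lookahead the parser cannot decide between expanding α and letting N vanish via β.

Nullable non-terminals: A, P, Y.
FIRST sets used below: FIRST(Y) = { ';', 'e', ε }, FIRST(A) = { ';', 'e', ε }, FIRST(P) = { ';', 'e', ε }

A: nullable alternative(s) A → Y; FOLLOW(A) = { $, ';', 'n' }
  A → Y: FIRST \ {ε} = { ';', 'e' } — this is the only nullable alternative, skip
  A → e F: FIRST \ {ε} = { 'e' } — disjoint from FOLLOW(A)

P: nullable alternative(s) P → ε; FOLLOW(P) = { $, ';', 'n' }
  P → e F F: FIRST \ {ε} = { 'e' } — disjoint from FOLLOW(P)
  P → ε: FIRST \ {ε} = { } — this is the only nullable alternative, skip
  P → A ; e: FIRST \ {ε} = { ';', 'e' } — overlaps FOLLOW(P) on { ';' }: CONFLICT

Y: nullable alternative(s) Y → P; FOLLOW(Y) = { $, ';', 'n' }
  Y → e Y n: FIRST \ {ε} = { 'e' } — disjoint from FOLLOW(Y)
  Y → P: FIRST \ {ε} = { ';', 'e' } — this is the only nullable alternative, skip

F has no nullable alternative, so no FIRST/FOLLOW check is needed there.

So the grammar has 1 FIRST/FOLLOW conflict (marked CONFLICT above).

Answer: Yes. P → A ';' e with FOLLOW(P) on { ';' }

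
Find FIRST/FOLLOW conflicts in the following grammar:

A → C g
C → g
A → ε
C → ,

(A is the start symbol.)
A FIRST/FOLLOW conflict occurs when a non-terminal N has a nullable alternative N → β (β ⇒* ε) and another alternative N → α with FIRST(α) ∩ FOLLOW(N) ≠ ∅: on such a lookahead the parser cannot decide between expanding α and letting N vanish via β.

Nullable non-terminals: A.
FIRST sets used below: FIRST(C) = { ',', 'g' }

A: nullable alternative(s) A → ε; FOLLOW(A) = { $ }
  A → C g: FIRST \ {ε} = { ',', 'g' } — disjoint from FOLLOW(A)
  A → ε: FIRST \ {ε} = { } — this is the only nullable alternative, skip

C has no nullable alternative, so no FIRST/FOLLOW check is needed there.

No FIRST/FOLLOW conflicts found.

Answer: No FIRST/FOLLOW conflicts.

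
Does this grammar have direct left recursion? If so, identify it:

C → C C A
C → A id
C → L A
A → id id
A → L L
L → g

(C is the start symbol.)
Yes, C is left-recursive

Direct left recursion occurs when N → N α for some non-terminal N (the right-hand side begins with the left-hand side itself).

C → C C A: LEFT RECURSIVE (starts with C)
C → A id: starts with A
C → L A: starts with L
A → id id: starts with id
A → L L: starts with L
L → g: starts with g

The grammar has direct left recursion on: C.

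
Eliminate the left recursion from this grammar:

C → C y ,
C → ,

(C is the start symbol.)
C is directly left-recursive. The standard transformation for
  A → A α₁ | ... | A α_m | β₁ | ... | β_n
is
  A  → β₁ A' | ... | β_n A'
  A' → α₁ A' | ... | α_m A' | ε

C → , becomes C → , C'
C → C y , becomes C' → y , C'
Add C' → ε

Resulting grammar:
C → , C'
C' → y , C'
C' → ε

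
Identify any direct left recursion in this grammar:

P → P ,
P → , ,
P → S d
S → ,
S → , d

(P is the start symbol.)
Direct left recursion occurs when N → N α for some non-terminal N (the right-hand side begins with the left-hand side itself).

P → P ,: LEFT RECURSIVE (starts with P)
P → , ,: starts with ','
P → S d: starts with S
S → ,: starts with ','
S → , d: starts with ','

The grammar has direct left recursion on: P.

Answer: Yes, P is left-recursive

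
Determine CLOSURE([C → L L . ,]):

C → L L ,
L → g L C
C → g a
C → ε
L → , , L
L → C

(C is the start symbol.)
To compute CLOSURE, for each item [A → α.Bβ] where B is a non-terminal, add [B → .γ] for all productions B → γ; repeat for the newly added items until nothing changes.

Start with: [C → L L . ,]
The dot precedes the terminal ',', so nothing is added.

CLOSURE = { [C → L L . ,] }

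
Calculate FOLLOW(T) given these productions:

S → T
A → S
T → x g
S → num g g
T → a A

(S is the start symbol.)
In S → T: T is at the end, add FOLLOW(S)

The FOLLOW sets referred to above (computed the same way, to a fixed point):
  FOLLOW(S) = { $ }

Taking the union: FOLLOW(T) = { $ }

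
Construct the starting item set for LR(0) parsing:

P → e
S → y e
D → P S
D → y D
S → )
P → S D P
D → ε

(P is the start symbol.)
{ [P → . S D P], [P → . e], [P' → . P], [S → . )], [S → . y e] }

First, augment the grammar with P' → P
I₀ = CLOSURE({ [P' → . P] }):
  [P' → . P] has the dot before P: add [P → . e], [P → . S D P]
  [P → . S D P] has the dot before S: add [S → . y e], [S → . )]
No further items can be added.

I₀ = { [P → . S D P], [P → . e], [P' → . P], [S → . )], [S → . y e] }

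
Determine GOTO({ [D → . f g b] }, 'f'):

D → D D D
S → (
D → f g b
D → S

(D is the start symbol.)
{ [D → f . g b] }

GOTO(I, 'f') = CLOSURE({ [A → αX.β] : [A → α.Xβ] ∈ I, X = 'f' })

Items with dot before 'f', with the dot advanced:
  [D → . f g b] → [D → f . g b]
Closure adds nothing (no advanced item has the dot before a non-terminal).

GOTO = { [D → f . g b] }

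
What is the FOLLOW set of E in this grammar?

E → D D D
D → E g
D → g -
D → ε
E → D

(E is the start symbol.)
{ $, 'g' }

To compute FOLLOW(E), find every occurrence of E on a right-hand side N → α E β: add FIRST(β) \ {ε}, and if β is empty or nullable also add FOLLOW(N). Iterate to a fixed point.

E is the start symbol, so $ ∈ FOLLOW(E).
In D → E g: E is followed by g, add FIRST(g) \ {ε} = { 'g' }

Taking the union: FOLLOW(E) = { $, 'g' }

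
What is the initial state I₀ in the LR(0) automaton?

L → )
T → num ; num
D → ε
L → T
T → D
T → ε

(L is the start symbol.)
{ [D → .], [L → . )], [L → . T], [L' → . L], [T → . D], [T → . num ; num], [T → .] }

First, augment the grammar with L' → L
I₀ = CLOSURE({ [L' → . L] }):
  [L' → . L] has the dot before L: add [L → . )], [L → . T]
  [L → . T] has the dot before T: add [T → . num ; num], [T → . D], [T → .]
  [T → . D] has the dot before D: add [D → .]
No further items can be added.

I₀ = { [D → .], [L → . )], [L → . T], [L' → . L], [T → . D], [T → . num ; num], [T → .] }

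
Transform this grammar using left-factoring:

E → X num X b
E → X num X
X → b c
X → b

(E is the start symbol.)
E → X num X E'
E' → b
E' → ε
X → b X'
X' → c
X' → ε

Left-factoring transforms A → αβ₁ | αβ₂ into A → αA' and A' → β₁ | β₂
(α is the longest common prefix among the alternatives). Repeat until
no nonterminal has two alternatives with a common prefix.

Round 1: E has alternatives sharing prefix 'X num X'. Introduce E': E → X num X E'
  Add: E' → b
  Add: E' → ε

Round 2: X has alternatives sharing prefix 'b'. Introduce X': X → b X'
  Add: X' → c
  Add: X' → ε

No remaining common prefixes — done.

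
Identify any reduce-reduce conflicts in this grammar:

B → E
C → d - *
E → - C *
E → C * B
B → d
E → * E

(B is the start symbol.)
No reduce-reduce conflicts

Augment with B' → B and build the canonical LR(0) collection (I0 = CLOSURE({[B' → . B]}), then GOTO on every symbol after a dot until no new states appear). It has 15 states:
  I0: { [B → . E], [B → . d], [B' → . B], [C → . d - *], [E → . * E], [E → . - C *], [E → . C * B] }  — shift
  I1: { [C → . d - *], [E → * . E], [E → . * E], [E → . - C *], [E → . C * B] }  — shift
  I2: { [C → . d - *], [E → - . C *] }  — shift
  I3: { [B' → B .] }  — accept
  I4: { [E → C . * B] }  — shift
  I5: { [B → E .] }  — reduce
  I6: { [B → d .], [C → d . - *] }  — shift, reduce
  I7: { [C → d - . *] }  — shift
  I8: { [C → d - * .] }  — reduce
  I9: { [B → . E], [B → . d], [C → . d - *], [E → . * E], [E → . - C *], [E → . C * B], [E → C * . B] }  — shift
  I10: { [E → C * B .] }  — reduce
  I11: { [E → - C . *] }  — shift
  I12: { [C → d . - *] }  — shift
  I13: { [E → - C * .] }  — reduce
  I14: { [E → * E .] }  — reduce

No state contains more than one complete item.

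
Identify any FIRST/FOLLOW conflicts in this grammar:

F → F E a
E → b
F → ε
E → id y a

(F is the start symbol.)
A FIRST/FOLLOW conflict occurs when a non-terminal N has a nullable alternative N → β (β ⇒* ε) and another alternative N → α with FIRST(α) ∩ FOLLOW(N) ≠ ∅: on such a lookahead the parser cannot decide between expanding α and letting N vanish via β.

Nullable non-terminals: F.
FIRST sets used below: FIRST(F) = { 'b', 'id', ε }, FIRST(E) = { 'b', 'id' }

F: nullable alternative(s) F → ε; FOLLOW(F) = { $, 'b', 'id' }
  F → F E a: FIRST \ {ε} = { 'b', 'id' } — overlaps FOLLOW(F) on { 'b', 'id' }: CONFLICT
  F → ε: FIRST \ {ε} = { } — this is the only nullable alternative, skip

E has no nullable alternative, so no FIRST/FOLLOW check is needed there.

So the grammar has 1 FIRST/FOLLOW conflict (marked CONFLICT above).

Answer: Yes. F → F E a with FOLLOW(F) on { 'b', 'id' }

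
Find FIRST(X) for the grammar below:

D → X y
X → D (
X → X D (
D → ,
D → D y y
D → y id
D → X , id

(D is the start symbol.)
To compute FIRST(X), examine every production with X on the left-hand side, reading each right-hand side left to right until a non-nullable symbol is reached.

FIRST sets of the other non-terminals involved (by the same procedure, iterated to a fixed point):
  FIRST(D) = { ',', 'y' }

From X → D (:
  - D is a non-terminal: add FIRST(D) \ {ε} = { ',', 'y' }
    D is not nullable, so stop
From X → X D (:
  - X is the symbol being defined: contributes nothing new
    X is not nullable, so stop

Collecting: FIRST(X) = { ',', 'y' }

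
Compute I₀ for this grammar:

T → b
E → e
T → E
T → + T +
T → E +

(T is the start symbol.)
First, augment the grammar with T' → T
I₀ = CLOSURE({ [T' → . T] }):
  [T' → . T] has the dot before T: add [T → . b], [T → . E], [T → . + T +], [T → . E +]
  [T → . E] has the dot before E: add [E → . e]
No further items can be added.

I₀ = { [E → . e], [T → . + T +], [T → . E +], [T → . E], [T → . b], [T' → . T] }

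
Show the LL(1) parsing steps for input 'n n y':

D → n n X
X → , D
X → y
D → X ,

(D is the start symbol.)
LL(1) parsing maintains a stack (initially the start symbol over $) and the input. At each step: if the stack top is a terminal, match it against the current input token; if it is a non-terminal N, replace it with the RHS of M[N, lookahead] (the unique production whose predict set contains the lookahead).

Stack is shown with the top on the left.

Stack    Input    Action
------------------------
D $      n n y $  output D → n n X
n n X $  n n y $  match 'n'
n X $    n y $    match 'n'
X $      y $      output X → y
y $      y $      match 'y'
$        $        accept

The string is accepted.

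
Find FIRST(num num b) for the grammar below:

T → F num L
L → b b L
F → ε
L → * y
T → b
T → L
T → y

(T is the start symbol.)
{ 'num' }

To compute FIRST(num num b), process the symbols left to right:
Symbol num is a terminal. Add 'num' and stop.
FIRST(num num b) = { 'num' }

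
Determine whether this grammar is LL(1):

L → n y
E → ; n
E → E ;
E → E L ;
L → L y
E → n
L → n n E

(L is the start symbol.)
Relevant sets:
  FIRST(L) = { 'n' }
  FIRST(E) = { ';', 'n' }

For L:
  PREDICT(L → n y) = { 'n' }
  PREDICT(L → L y) = { 'n' }
  PREDICT(L → n n E) = { 'n' }
For E:
  PREDICT(E → ';' n) = { ';' }
  PREDICT(E → E ';') = { ';', 'n' }
  PREDICT(E → E L ';') = { ';', 'n' }
  PREDICT(E → n) = { 'n' }

Conflict found: Predict set conflict for L: { 'n' }
The grammar is NOT LL(1).

Answer: No. Predict set conflict for L: { 'n' }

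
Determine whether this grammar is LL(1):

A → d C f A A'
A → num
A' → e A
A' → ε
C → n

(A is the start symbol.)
A grammar is LL(1) if for each non-terminal N with multiple productions, the predict sets of those productions are pairwise disjoint, where PREDICT(N → α) = (FIRST(α) \ {ε}) ∪ (FOLLOW(N) if α ⇒* ε).

Relevant sets:
  FOLLOW(A') = { $, 'e' }

For A:
  PREDICT(A → d C f A A') = { 'd' }
  PREDICT(A → num) = { 'num' }
For A':
  PREDICT(A' → e A) = { 'e' }
  PREDICT(A' → ε) = { $, 'e' }
C has a single production, so nothing to check there.

Conflict found: Predict set conflict for A': { 'e' }
The grammar is NOT LL(1).

Answer: No. Predict set conflict for A': { 'e' }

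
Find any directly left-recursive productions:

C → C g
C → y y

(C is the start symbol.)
C → C g: LEFT RECURSIVE (starts with C)
C → y y: starts with y

The grammar has direct left recursion on: C.

Answer: Yes, C is left-recursive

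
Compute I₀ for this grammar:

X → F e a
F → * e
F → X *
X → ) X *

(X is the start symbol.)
First, augment the grammar with X' → X
I₀ = CLOSURE({ [X' → . X] }):
  [X' → . X] has the dot before X: add [X → . F e a], [X → . ) X *]
  [X → . F e a] has the dot before F: add [F → . * e], [F → . X *]
No further items can be added.

I₀ = { [F → . * e], [F → . X *], [X → . ) X *], [X → . F e a], [X' → . X] }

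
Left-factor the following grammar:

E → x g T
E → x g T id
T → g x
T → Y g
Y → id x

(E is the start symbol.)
Left-factoring transforms A → αβ₁ | αβ₂ into A → αA' and A' → β₁ | β₂
(α is the longest common prefix among the alternatives). Repeat until
no nonterminal has two alternatives with a common prefix.

Round 1: E has alternatives sharing prefix 'x g T'. Introduce E': E → x g T E'
  Add: E' → ε
  Add: E' → id

No remaining common prefixes — done.

Resulting grammar:
E → x g T E'
E' → ε
E' → id
T → g x
T → Y g
Y → id x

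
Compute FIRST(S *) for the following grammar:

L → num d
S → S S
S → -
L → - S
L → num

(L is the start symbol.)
FIRST sets of the non-terminals involved (from the grammar, by fixed-point iteration):
  FIRST(S) = { '-' }

To compute FIRST(S *), process the symbols left to right:
Symbol S is a non-terminal. Add FIRST(S) \ {ε} = { '-' }
S is not nullable (ε ∉ FIRST(S)), so stop here.
FIRST(S *) = { '-' }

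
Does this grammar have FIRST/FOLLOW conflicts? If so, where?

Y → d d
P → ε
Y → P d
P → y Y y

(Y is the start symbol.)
No FIRST/FOLLOW conflicts.

Nullable non-terminals: P.

P: nullable alternative(s) P → ε; FOLLOW(P) = { 'd' }
  P → ε: FIRST \ {ε} = { } — this is the only nullable alternative, skip
  P → y Y y: FIRST \ {ε} = { 'y' } — disjoint from FOLLOW(P)

Y has no nullable alternative, so no FIRST/FOLLOW check is needed there.

No FIRST/FOLLOW conflicts found.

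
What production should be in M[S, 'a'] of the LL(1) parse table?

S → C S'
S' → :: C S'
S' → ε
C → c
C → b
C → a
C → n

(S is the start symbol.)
S → C S'

To find M[S, 'a'], we find productions for S where 'a' is in the predict set (PREDICT(N → α) = (FIRST(α) \ {ε}) ∪ (FOLLOW(N) if α ⇒* ε)).

Relevant sets:
  FIRST(C) = { 'a', 'b', 'c', 'n' }

S → C S': PREDICT = { 'a', 'b', 'c', 'n' }
  'a' is in predict set, so this production goes in M[S, 'a']

M[S, 'a'] = S → C S'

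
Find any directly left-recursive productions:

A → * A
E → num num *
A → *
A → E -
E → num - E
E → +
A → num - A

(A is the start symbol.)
Direct left recursion occurs when N → N α for some non-terminal N (the right-hand side begins with the left-hand side itself).

A → * A: starts with '*'
E → num num *: starts with num
A → *: starts with '*'
A → E -: starts with E
E → num - E: starts with num
E → +: starts with '+'
A → num - A: starts with num

No direct left recursion found.

Answer: No direct left recursion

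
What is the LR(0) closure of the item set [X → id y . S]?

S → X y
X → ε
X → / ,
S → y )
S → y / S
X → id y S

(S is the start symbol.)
{ [S → . X y], [S → . y )], [S → . y / S], [X → . / ,], [X → . id y S], [X → .], [X → id y . S] }

To compute CLOSURE, for each item [A → α.Bβ] where B is a non-terminal, add [B → .γ] for all productions B → γ; repeat for the newly added items until nothing changes.

Start with: [X → id y . S]
  [X → id y . S] has the dot before S: add [S → . X y], [S → . y )], [S → . y / S]
  [S → . X y] has the dot before X: add [X → .], [X → . / ,], [X → . id y S]
No further items can be added.

CLOSURE = { [S → . X y], [S → . y )], [S → . y / S], [X → . / ,], [X → . id y S], [X → .], [X → id y . S] }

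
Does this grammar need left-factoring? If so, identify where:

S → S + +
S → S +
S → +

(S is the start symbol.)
Left-factoring is needed when two productions for the same non-terminal
share a common prefix on the right-hand side.

Productions for S:
  S → S + +
  S → S +
  S → +

Found common prefix 'S +' in productions for S

Answer: Yes, S has productions with common prefix 'S +'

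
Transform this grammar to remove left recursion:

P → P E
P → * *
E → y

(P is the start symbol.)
P is directly left-recursive. The standard transformation for
  A → A α₁ | ... | A α_m | β₁ | ... | β_n
is
  A  → β₁ A' | ... | β_n A'
  A' → α₁ A' | ... | α_m A' | ε

P → * * becomes P → * * P'
P → P E becomes P' → E P'
Add P' → ε

Productions for other non-terminals are unchanged:
  E → y

Resulting grammar:
P → * * P'
P' → E P'
P' → ε
E → y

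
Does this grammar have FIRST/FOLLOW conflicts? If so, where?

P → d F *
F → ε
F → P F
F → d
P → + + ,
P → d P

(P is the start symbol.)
A FIRST/FOLLOW conflict occurs when a non-terminal N has a nullable alternative N → β (β ⇒* ε) and another alternative N → α with FIRST(α) ∩ FOLLOW(N) ≠ ∅: on such a lookahead the parser cannot decide between expanding α and letting N vanish via β.

Nullable non-terminals: F.
FIRST sets used below: FIRST(P) = { '+', 'd' }

F: nullable alternative(s) F → ε; FOLLOW(F) = { '*' }
  F → ε: FIRST \ {ε} = { } — this is the only nullable alternative, skip
  F → P F: FIRST \ {ε} = { '+', 'd' } — disjoint from FOLLOW(F)
  F → d: FIRST \ {ε} = { 'd' } — disjoint from FOLLOW(F)

P has no nullable alternative, so no FIRST/FOLLOW check is needed there.

No FIRST/FOLLOW conflicts found.

Answer: No FIRST/FOLLOW conflicts.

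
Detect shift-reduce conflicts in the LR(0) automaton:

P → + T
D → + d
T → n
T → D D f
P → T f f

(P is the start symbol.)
A shift-reduce conflict occurs when an LR(0) state has both:
  - a complete (reduce) item [A → α .] (dot at the end), and
  - a shift item [B → β . c γ] (dot before a terminal).

Augment with P' → P and build the canonical LR(0) collection (I0 = CLOSURE({[P' → . P]}), then GOTO on every symbol after a dot until no new states appear). It has 13 states:
  I0: { [D → . + d], [P → . + T], [P → . T f f], [P' → . P], [T → . D D f], [T → . n] }  — shift
  I1: { [D → + . d], [D → . + d], [P → + . T], [T → . D D f], [T → . n] }  — shift
  I2: { [D → . + d], [T → D . D f] }  — shift
  I3: { [P' → P .] }  — accept
  I4: { [P → T . f f] }  — shift
  I5: { [T → n .] }  — reduce
  I6: { [P → T f . f] }  — shift
  I7: { [P → T f f .] }  — reduce
  I8: { [D → + . d] }  — shift
  I9: { [T → D D . f] }  — shift
  I10: { [T → D D f .] }  — reduce
  I11: { [D → + d .] }  — reduce
  I12: { [P → + T .] }  — reduce

No state contains both a complete item and a shift item.

Answer: No shift-reduce conflicts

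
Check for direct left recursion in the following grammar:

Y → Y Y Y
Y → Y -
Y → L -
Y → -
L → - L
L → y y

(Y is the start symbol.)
Y → Y Y Y: LEFT RECURSIVE (starts with Y)
Y → Y -: LEFT RECURSIVE (starts with Y)
Y → L -: starts with L
Y → -: starts with '-'
L → - L: starts with '-'
L → y y: starts with y

The grammar has direct left recursion on: Y.

Answer: Yes, Y is left-recursive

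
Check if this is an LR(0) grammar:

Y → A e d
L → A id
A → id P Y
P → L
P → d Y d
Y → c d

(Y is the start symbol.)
A grammar is LR(0) if no state in the canonical LR(0) collection has:
  - both a shift item (dot before a terminal) and a complete item (shift-reduce conflict), or
  - two or more complete items (reduce-reduce conflict; the accept item [Y' → Y .] counts as a complete item here).

Augment with Y' → Y and build the canonical LR(0) collection (I0 = CLOSURE({[Y' → . Y]}), then GOTO on every symbol after a dot until no new states appear). It has 16 states:
  I0: { [A → . id P Y], [Y → . A e d], [Y → . c d], [Y' → . Y] }  — shift
  I1: { [Y → A . e d] }  — shift
  I2: { [Y' → Y .] }  — accept
  I3: { [Y → c . d] }  — shift
  I4: { [A → . id P Y], [A → id . P Y], [L → . A id], [P → . L], [P → . d Y d] }  — shift
  I5: { [L → A . id] }  — shift
  I6: { [P → L .] }  — reduce
  I7: { [A → . id P Y], [A → id P . Y], [Y → . A e d], [Y → . c d] }  — shift
  I8: { [A → . id P Y], [P → d . Y d], [Y → . A e d], [Y → . c d] }  — shift
  I9: { [P → d Y . d] }  — shift
  I10: { [P → d Y d .] }  — reduce
  I11: { [A → id P Y .] }  — reduce
  I12: { [L → A id .] }  — reduce
  I13: { [Y → c d .] }  — reduce
  I14: { [Y → A e . d] }  — shift
  I15: { [Y → A e d .] }  — reduce

Every state is either a pure shift/goto state or contains exactly one complete item and nothing to shift — no conflicts. The grammar is LR(0).

Answer: Yes, the grammar is LR(0)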